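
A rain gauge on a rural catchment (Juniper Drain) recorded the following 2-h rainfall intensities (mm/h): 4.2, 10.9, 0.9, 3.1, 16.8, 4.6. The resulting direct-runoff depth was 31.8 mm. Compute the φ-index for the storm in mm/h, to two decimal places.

φ ≈ 5.90 mm/h

Only the 2 blocks with intensity above φ contribute runoff: 10.9, 16.8 mm/h.
Σ(I−φ)·Δt = d  ⇒  (10.9+16.8 − 2φ)·2 = 31.8
φ = (27.70 − 31.8/2) / 2 = 5.90 mm/h.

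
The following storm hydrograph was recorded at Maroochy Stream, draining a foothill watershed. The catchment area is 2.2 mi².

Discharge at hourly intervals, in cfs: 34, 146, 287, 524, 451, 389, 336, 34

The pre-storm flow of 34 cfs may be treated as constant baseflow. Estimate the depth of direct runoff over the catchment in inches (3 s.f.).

Direct runoff: 0.0, 112.0, 253.0, 490.0, 417.0, 355.0, 302.0, 0.0 cfs; ΣQ_DR = 1929 cfs.
V = ΣQ_DR · Δt = 1929 × 3600 s = 6.944 × 10^6 ft³.
Over A = 2.2 mi², depth = V / A = 1.36 in.

d ≈ 1.36 in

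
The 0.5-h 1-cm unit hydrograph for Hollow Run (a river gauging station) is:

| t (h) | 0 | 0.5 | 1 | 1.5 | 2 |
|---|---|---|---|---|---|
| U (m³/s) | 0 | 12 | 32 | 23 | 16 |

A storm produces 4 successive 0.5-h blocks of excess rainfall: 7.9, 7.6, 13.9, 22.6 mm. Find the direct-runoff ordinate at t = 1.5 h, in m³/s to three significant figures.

By discrete convolution, Q_j = Σ (P_i / 10 mm) · U_{j−i}.
At t = 1.5 h (j=3): Q = (7.9/10)·23 + (7.6/10)·32 + (13.9/10)·12 + (22.6/10)·0 = 59.2 m³/s.

Q ≈ 59.2 m³/s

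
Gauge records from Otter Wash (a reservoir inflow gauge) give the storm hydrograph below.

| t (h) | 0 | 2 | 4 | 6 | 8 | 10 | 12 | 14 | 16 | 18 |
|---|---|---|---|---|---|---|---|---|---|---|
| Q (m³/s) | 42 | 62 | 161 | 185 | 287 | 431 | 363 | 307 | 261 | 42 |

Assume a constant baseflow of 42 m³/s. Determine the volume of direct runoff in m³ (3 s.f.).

V ≈ 1.24 × 10^7 m³

Direct-runoff ordinates (Q − Q_b): 0.0, 20.0, 119.0, 143.0, 245.0, 389.0, 321.0, 265.0, 219.0, 0.0 m³/s.
ΣQ_DR = 1721 m³/s.
With Δt = 2 h = 7200 s, V = ΣQ_DR · Δt = 1721 × 7200 = 1.24 × 10^7 m³.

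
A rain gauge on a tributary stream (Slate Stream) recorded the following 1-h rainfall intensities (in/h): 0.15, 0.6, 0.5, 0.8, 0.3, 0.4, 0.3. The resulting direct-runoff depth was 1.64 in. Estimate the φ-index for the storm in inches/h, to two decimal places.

φ ≈ 0.21 in/h

Only the 6 blocks with intensity above φ contribute runoff: 0.6, 0.5, 0.8, 0.3, 0.4, 0.3 in/h.
Σ(I−φ)·Δt = d  ⇒  (0.6+0.5+0.8+0.3+0.4+0.3 − 6φ)·1 = 1.64
φ = (2.900 − 1.64/1) / 6 = 0.21 in/h.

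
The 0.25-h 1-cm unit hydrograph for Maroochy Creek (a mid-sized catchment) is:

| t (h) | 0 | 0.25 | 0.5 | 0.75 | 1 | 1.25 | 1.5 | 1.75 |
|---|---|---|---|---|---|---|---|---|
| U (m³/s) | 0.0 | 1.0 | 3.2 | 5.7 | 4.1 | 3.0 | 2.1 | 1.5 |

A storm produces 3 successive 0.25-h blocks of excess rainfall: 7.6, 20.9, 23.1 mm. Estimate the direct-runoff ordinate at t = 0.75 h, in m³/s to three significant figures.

Q ≈ 13.3 m³/s

By discrete convolution, Q_j = Σ (P_i / 10 mm) · U_{j−i}.
At t = 0.75 h (j=3): Q = (7.6/10)·5.7 + (20.9/10)·3.2 + (23.1/10)·1.0 = 13.3 m³/s.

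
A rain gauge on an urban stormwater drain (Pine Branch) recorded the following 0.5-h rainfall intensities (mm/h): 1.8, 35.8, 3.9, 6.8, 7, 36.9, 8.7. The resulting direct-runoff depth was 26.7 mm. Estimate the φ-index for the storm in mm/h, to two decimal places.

φ ≈ 9.65 mm/h

Only the 2 blocks with intensity above φ contribute runoff: 35.8, 36.9 mm/h.
Σ(I−φ)·Δt = d  ⇒  (35.8+36.9 − 2φ)·0.5 = 26.7
φ = (72.70 − 26.7/0.5) / 2 = 9.65 mm/h.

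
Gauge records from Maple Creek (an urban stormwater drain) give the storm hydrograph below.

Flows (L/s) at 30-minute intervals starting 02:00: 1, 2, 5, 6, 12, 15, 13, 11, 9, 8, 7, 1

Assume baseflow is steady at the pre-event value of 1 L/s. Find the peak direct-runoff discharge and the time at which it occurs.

Subtracting baseflow gives direct-runoff ordinates: 0.0, 1.0, 4.0, 5.0, 11.0, 14.0, 12.0, 10.0, 8.0, 7.0, 6.0, 0.0 L/s.
The maximum is 14.0 L/s, occurring at the reading for t = 04:30.

Q_p = 14.0 L/s at t = 04:30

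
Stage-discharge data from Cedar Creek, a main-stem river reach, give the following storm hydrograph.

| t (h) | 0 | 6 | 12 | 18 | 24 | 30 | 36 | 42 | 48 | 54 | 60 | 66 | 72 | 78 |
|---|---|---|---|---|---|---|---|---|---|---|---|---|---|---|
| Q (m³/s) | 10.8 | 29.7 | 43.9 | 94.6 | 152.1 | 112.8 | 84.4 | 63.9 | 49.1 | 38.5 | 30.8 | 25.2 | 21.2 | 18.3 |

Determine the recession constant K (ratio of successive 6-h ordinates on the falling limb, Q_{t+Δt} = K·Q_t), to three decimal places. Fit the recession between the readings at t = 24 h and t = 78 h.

Using the recession-limb readings at t = 24 h and t = 78 h: Q falls from 152.1 to 18.3 m³/s over 9 intervals.
K = (Q₂/Q₁)^(1/9) = (18.3/152.1)^(1/9) = 0.790.

K ≈ 0.790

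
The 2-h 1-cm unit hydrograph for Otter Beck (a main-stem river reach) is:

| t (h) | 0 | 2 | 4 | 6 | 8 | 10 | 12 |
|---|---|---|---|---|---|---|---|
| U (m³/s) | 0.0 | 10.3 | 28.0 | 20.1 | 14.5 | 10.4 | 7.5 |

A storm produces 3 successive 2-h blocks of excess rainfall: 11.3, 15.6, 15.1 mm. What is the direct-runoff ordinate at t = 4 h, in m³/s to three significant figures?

By discrete convolution, Q_j = Σ (P_i / 10 mm) · U_{j−i}.
At t = 4 h (j=2): Q = (11.3/10)·28.0 + (15.6/10)·10.3 + (15.1/10)·0.0 = 47.7 m³/s.

Q ≈ 47.7 m³/s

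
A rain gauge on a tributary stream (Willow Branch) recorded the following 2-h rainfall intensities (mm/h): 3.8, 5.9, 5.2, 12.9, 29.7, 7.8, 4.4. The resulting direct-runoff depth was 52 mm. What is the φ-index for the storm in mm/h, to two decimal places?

φ ≈ 8.30 mm/h

Only the 2 blocks with intensity above φ contribute runoff: 12.9, 29.7 mm/h.
Σ(I−φ)·Δt = d  ⇒  (12.9+29.7 − 2φ)·2 = 52
φ = (42.60 − 52/2) / 2 = 8.30 mm/h.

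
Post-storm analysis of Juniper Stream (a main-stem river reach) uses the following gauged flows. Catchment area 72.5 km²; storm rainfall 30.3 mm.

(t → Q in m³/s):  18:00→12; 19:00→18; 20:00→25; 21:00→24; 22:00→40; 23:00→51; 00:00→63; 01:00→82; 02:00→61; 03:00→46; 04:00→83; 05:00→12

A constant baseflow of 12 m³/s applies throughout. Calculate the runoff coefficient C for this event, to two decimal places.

C ≈ 0.61

ΣQ_DR = 373.0 m³/s; V = ΣQ_DR·Δt = 1.343 × 10^6 m³.
Runoff depth d = V / A = 18.52 mm.
C = d / P = 18.52 / 30.3 = 0.61.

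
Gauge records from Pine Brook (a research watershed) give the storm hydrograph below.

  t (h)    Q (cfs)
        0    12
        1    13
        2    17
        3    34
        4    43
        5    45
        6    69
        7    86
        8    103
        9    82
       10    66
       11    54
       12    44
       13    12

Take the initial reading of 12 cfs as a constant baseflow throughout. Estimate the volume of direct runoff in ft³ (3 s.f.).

V ≈ 1.84 × 10^6 ft³

Direct-runoff ordinates (Q − Q_b): 0.0, 1.0, 5.0, 22.0, 31.0, 33.0, 57.0, 74.0, 91.0, 70.0, 54.0, 42.0, 32.0, 0.0 cfs.
ΣQ_DR = 512.0 cfs.
With Δt = 1 h = 3600 s, V = ΣQ_DR · Δt = 512.0 × 3600 = 1.84 × 10^6 ft³.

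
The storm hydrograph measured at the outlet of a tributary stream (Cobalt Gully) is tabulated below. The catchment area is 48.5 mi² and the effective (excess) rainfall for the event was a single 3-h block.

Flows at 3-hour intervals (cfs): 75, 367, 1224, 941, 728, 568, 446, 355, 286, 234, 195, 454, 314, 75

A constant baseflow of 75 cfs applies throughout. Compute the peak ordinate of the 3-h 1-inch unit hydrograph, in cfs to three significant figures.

U_p ≈ 2300 cfs

Direct runoff: 0.0, 292.0, 1149.0, 866.0, 653.0, 493.0, 371.0, 280.0, 211.0, 159.0, 120.0, 379.0, 239.0, 0.0 cfs; ΣQ_DR = 5212 cfs, peak = 1149.0 cfs.
Runoff depth d = ΣQ_DR·Δt / A = 5212 × 10800 / (48.5 mi²) = 0.4996 in.
The 1-inch UH is the DRH scaled by (1 in)/d, so U_p = 1149.0 × 1/0.4996 = 2300 cfs.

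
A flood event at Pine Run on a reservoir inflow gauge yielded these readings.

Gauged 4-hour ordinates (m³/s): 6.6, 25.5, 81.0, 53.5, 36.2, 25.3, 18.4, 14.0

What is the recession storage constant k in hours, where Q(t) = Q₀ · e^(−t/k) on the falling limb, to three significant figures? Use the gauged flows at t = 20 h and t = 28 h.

On the falling limb, Q drops from 25.3 to 14.0 m³/s between t = 20 h and t = 28 h (Δt = 8 h).
k = −Δt / ln(Q₂/Q₁) = −8 / ln(14.0/25.3) = 13.5 h.

k ≈ 13.5 h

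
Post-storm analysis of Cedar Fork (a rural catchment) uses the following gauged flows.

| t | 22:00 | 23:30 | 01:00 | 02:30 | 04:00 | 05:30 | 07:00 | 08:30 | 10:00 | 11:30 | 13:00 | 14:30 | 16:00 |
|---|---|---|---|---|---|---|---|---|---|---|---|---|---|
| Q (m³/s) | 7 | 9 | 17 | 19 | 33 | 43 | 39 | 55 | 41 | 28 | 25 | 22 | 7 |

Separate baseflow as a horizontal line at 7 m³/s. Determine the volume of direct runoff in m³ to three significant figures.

Direct-runoff ordinates (Q − Q_b): 0.0, 2.0, 10.0, 12.0, 26.0, 36.0, 32.0, 48.0, 34.0, 21.0, 18.0, 15.0, 0.0 m³/s.
ΣQ_DR = 254.0 m³/s.
With Δt = 1.5 h = 5400 s, V = ΣQ_DR · Δt = 254.0 × 5400 = 1.37 × 10^6 m³.

V ≈ 1.37 × 10^6 m³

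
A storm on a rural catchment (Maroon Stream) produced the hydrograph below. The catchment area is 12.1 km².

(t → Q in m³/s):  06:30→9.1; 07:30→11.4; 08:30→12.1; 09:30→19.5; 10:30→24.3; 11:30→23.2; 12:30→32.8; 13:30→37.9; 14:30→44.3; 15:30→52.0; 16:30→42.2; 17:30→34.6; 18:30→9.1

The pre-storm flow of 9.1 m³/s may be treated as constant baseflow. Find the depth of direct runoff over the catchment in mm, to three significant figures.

Direct runoff: 0.0, 2.3, 3.0, 10.4, 15.2, 14.1, 23.7, 28.8, 35.2, 42.9, 33.1, 25.5, 0.0 m³/s; ΣQ_DR = 234.2 m³/s.
V = ΣQ_DR · Δt = 234.2 × 3600 s = 8.431 × 10^5 m³.
Over A = 12.1 km², depth = V / A = 69.7 mm.

d ≈ 69.7 mm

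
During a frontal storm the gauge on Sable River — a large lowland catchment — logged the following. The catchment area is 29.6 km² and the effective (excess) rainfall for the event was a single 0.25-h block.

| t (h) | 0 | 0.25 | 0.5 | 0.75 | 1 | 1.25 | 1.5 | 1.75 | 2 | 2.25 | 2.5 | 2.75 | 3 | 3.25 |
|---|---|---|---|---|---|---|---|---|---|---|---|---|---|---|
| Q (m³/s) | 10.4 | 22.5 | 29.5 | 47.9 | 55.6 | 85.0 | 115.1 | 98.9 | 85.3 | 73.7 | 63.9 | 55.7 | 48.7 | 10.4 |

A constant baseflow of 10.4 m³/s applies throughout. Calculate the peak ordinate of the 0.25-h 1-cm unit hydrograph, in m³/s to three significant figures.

U_p ≈ 52.4 m³/s

Direct runoff: 0.0, 12.1, 19.1, 37.5, 45.2, 74.6, 104.7, 88.5, 74.9, 63.3, 53.5, 45.3, 38.3, 0.0 m³/s; ΣQ_DR = 657.0 m³/s, peak = 104.7 m³/s.
Runoff depth d = ΣQ_DR·Δt / A = 657.0 × 900 / (29.6 km²) = 19.98 mm.
The 1-cm UH is the DRH scaled by (10 mm)/d, so U_p = 104.7 × 10/19.98 = 52.4 m³/s.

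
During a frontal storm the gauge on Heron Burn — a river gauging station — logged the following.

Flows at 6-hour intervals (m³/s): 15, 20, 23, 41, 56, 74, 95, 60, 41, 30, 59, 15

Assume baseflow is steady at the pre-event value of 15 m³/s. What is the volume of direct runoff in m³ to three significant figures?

Direct-runoff ordinates (Q − Q_b): 0.0, 5.0, 8.0, 26.0, 41.0, 59.0, 80.0, 45.0, 26.0, 15.0, 44.0, 0.0 m³/s.
ΣQ_DR = 349.0 m³/s.
With Δt = 6 h = 21600 s, V = ΣQ_DR · Δt = 349.0 × 21600 = 7.54 × 10^6 m³.

V ≈ 7.54 × 10^6 m³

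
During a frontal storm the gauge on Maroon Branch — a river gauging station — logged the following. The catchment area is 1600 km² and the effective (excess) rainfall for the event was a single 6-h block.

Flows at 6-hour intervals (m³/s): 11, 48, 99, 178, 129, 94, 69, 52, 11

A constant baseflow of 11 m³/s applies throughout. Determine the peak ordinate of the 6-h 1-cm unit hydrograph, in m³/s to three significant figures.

U_p ≈ 209 m³/s

Direct runoff: 0.0, 37.0, 88.0, 167.0, 118.0, 83.0, 58.0, 41.0, 0.0 m³/s; ΣQ_DR = 592.0 m³/s, peak = 167.0 m³/s.
Runoff depth d = ΣQ_DR·Δt / A = 592.0 × 21600 / (1600 km²) = 7.992 mm.
The 1-cm UH is the DRH scaled by (10 mm)/d, so U_p = 167.0 × 10/7.992 = 209 m³/s.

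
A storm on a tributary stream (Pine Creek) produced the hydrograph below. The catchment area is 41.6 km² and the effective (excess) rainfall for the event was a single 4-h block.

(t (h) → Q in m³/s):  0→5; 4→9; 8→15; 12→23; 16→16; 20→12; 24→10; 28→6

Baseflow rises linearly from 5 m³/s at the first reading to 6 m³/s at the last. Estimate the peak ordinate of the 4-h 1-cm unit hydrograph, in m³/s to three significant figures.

Direct runoff: 0.00, 3.86, 9.71, 17.57, 10.43, 6.29, 4.14, 0.00 m³/s; ΣQ_DR = 52.00 m³/s, peak = 17.57 m³/s.
Runoff depth d = ΣQ_DR·Δt / A = 52.00 × 14400 / (41.6 km²) = 18.00 mm.
The 1-cm UH is the DRH scaled by (10 mm)/d, so U_p = 17.57 × 10/18.00 = 9.76 m³/s.

U_p ≈ 9.76 m³/s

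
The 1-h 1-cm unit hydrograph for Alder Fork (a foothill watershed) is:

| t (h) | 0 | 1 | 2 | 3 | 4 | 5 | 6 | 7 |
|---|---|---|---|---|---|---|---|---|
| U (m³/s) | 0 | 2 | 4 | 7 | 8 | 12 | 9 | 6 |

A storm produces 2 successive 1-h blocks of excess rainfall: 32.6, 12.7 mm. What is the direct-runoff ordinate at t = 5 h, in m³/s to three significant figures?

By discrete convolution, Q_j = Σ (P_i / 10 mm) · U_{j−i}.
At t = 5 h (j=5): Q = (32.6/10)·12 + (12.7/10)·8 = 49.3 m³/s.

Q ≈ 49.3 m³/s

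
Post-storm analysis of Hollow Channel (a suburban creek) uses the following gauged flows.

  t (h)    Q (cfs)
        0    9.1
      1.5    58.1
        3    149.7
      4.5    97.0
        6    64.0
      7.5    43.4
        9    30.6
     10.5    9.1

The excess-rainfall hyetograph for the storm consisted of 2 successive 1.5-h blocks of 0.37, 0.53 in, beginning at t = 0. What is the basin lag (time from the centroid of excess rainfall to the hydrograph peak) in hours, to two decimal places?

Centroid of excess rainfall: t_c = Σ P_i·t̄_i / ΣP_i = 1.6333 h (block centres at 0.75, 2.25 h).
Hydrograph peak occurs at t = 3 h, so basin lag t_L = 3 − 1.6333 = 1.37 h.

t_L ≈ 1.37 h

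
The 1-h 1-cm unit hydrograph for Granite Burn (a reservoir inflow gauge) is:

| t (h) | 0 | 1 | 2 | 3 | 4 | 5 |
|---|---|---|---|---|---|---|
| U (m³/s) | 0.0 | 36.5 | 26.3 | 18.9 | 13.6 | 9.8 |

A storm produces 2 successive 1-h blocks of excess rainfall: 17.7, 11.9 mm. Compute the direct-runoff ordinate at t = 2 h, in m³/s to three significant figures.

By discrete convolution, Q_j = Σ (P_i / 10 mm) · U_{j−i}.
At t = 2 h (j=2): Q = (17.7/10)·26.3 + (11.9/10)·36.5 = 90.0 m³/s.

Q ≈ 90.0 m³/s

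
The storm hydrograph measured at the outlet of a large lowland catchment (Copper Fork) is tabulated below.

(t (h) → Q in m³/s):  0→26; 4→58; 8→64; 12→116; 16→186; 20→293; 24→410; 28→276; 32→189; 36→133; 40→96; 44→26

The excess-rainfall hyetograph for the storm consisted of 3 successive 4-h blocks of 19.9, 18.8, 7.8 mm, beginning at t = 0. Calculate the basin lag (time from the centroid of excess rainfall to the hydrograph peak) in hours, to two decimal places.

t_L ≈ 19.04 h

Centroid of excess rainfall: t_c = Σ P_i·t̄_i / ΣP_i = 4.9591 h (block centres at 2, 6, 10 h).
Hydrograph peak occurs at t = 24 h, so basin lag t_L = 24 − 4.9591 = 19.04 h.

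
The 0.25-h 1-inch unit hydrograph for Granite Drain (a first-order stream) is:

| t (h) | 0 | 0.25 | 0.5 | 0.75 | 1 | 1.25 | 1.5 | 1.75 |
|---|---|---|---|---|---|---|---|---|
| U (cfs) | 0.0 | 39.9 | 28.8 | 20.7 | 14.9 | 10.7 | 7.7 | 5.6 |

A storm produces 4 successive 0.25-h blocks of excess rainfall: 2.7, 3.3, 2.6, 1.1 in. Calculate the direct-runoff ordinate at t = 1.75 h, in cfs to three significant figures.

Q ≈ 84.7 cfs

By discrete convolution, Q_j = Σ (P_i / 1 in) · U_{j−i}.
At t = 1.75 h (j=7): Q = (2.7/1)·5.6 + (3.3/1)·7.7 + (2.6/1)·10.7 + (1.1/1)·14.9 = 84.7 cfs.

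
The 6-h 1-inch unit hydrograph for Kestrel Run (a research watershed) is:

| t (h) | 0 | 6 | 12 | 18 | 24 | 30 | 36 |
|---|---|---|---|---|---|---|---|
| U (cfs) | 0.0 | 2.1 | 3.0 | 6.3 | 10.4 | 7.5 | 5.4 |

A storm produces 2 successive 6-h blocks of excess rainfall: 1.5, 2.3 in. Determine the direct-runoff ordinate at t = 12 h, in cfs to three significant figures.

Q ≈ 9.33 cfs

By discrete convolution, Q_j = Σ (P_i / 1 in) · U_{j−i}.
At t = 12 h (j=2): Q = (1.5/1)·3.0 + (2.3/1)·2.1 = 9.33 cfs.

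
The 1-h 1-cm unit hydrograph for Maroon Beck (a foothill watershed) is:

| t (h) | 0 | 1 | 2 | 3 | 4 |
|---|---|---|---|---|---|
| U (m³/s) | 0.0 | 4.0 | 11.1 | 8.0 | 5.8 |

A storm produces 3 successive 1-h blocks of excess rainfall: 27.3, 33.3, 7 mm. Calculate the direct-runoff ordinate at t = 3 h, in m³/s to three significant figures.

By discrete convolution, Q_j = Σ (P_i / 10 mm) · U_{j−i}.
At t = 3 h (j=3): Q = (27.3/10)·8.0 + (33.3/10)·11.1 + (7/10)·4.0 = 61.6 m³/s.

Q ≈ 61.6 m³/s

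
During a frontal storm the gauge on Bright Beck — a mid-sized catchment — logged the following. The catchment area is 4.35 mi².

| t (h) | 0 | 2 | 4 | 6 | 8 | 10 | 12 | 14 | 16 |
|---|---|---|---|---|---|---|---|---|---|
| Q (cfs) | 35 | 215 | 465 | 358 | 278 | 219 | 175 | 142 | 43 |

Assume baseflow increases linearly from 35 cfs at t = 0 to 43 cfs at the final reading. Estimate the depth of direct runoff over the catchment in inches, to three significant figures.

d ≈ 1.12 in

Direct runoff: 0.00, 179.00, 428.00, 320.00, 239.00, 179.00, 134.00, 100.00, 0.00 cfs; ΣQ_DR = 1579 cfs.
V = ΣQ_DR · Δt = 1579 × 7200 s = 1.137 × 10^7 ft³.
Over A = 4.35 mi², depth = V / A = 1.12 in.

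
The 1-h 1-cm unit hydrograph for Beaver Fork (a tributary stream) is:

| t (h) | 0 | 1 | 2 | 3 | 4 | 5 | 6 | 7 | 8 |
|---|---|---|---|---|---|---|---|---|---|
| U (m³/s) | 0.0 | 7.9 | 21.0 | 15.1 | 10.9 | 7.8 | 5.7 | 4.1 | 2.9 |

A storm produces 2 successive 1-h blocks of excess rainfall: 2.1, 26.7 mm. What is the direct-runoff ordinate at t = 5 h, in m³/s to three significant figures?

Q ≈ 30.7 m³/s

By discrete convolution, Q_j = Σ (P_i / 10 mm) · U_{j−i}.
At t = 5 h (j=5): Q = (2.1/10)·7.8 + (26.7/10)·10.9 = 30.7 m³/s.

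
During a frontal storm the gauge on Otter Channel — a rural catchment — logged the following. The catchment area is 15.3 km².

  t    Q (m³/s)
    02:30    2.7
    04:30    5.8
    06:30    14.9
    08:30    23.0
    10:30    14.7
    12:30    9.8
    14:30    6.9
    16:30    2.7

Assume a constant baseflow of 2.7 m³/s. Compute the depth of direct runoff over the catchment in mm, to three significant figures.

Direct runoff: 0.0, 3.1, 12.2, 20.3, 12.0, 7.1, 4.2, 0.0 m³/s; ΣQ_DR = 58.90 m³/s.
V = ΣQ_DR · Δt = 58.90 × 7200 s = 4.241 × 10^5 m³.
Over A = 15.3 km², depth = V / A = 27.7 mm.

d ≈ 27.7 mm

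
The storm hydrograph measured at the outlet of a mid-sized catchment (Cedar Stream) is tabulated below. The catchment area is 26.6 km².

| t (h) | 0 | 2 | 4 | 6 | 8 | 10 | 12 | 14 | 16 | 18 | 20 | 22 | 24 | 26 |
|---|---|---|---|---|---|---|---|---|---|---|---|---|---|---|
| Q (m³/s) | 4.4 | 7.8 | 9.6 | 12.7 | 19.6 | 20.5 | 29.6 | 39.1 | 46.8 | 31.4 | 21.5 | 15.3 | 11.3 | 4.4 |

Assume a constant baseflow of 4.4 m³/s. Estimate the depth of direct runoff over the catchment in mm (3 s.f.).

d ≈ 57.5 mm

Direct runoff: 0.0, 3.4, 5.2, 8.3, 15.2, 16.1, 25.2, 34.7, 42.4, 27.0, 17.1, 10.9, 6.9, 0.0 m³/s; ΣQ_DR = 212.4 m³/s.
V = ΣQ_DR · Δt = 212.4 × 7200 s = 1.529 × 10^6 m³.
Over A = 26.6 km², depth = V / A = 57.5 mm.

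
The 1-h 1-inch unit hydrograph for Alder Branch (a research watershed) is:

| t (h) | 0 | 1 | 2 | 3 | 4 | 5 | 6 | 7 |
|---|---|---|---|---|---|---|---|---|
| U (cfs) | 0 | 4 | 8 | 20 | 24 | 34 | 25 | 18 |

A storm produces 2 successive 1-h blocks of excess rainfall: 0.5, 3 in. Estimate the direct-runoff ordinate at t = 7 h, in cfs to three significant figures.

Q ≈ 84.0 cfs

By discrete convolution, Q_j = Σ (P_i / 1 in) · U_{j−i}.
At t = 7 h (j=7): Q = (0.5/1)·18 + (3/1)·25 = 84.0 cfs.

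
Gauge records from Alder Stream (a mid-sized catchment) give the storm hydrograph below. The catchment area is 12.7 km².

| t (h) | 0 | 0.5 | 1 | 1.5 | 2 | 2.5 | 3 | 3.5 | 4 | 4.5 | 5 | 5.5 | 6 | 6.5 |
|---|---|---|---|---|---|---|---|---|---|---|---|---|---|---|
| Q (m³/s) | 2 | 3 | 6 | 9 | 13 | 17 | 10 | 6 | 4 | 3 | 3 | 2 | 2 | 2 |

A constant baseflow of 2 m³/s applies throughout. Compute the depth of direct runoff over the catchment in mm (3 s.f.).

d ≈ 7.65 mm

Direct runoff: 0.0, 1.0, 4.0, 7.0, 11.0, 15.0, 8.0, 4.0, 2.0, 1.0, 1.0, 0.0, 0.0, 0.0 m³/s; ΣQ_DR = 54.00 m³/s.
V = ΣQ_DR · Δt = 54.00 × 1800 s = 97200 m³.
Over A = 12.7 km², depth = V / A = 7.65 mm.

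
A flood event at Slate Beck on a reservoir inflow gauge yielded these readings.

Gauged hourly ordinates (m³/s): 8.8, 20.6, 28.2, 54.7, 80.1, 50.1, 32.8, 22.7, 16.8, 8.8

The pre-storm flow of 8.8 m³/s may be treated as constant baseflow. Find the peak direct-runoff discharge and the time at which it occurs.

Q_p = 71.3 m³/s at t = 4 h

Subtracting baseflow gives direct-runoff ordinates: 0.0, 11.8, 19.4, 45.9, 71.3, 41.3, 24.0, 13.9, 8.0, 0.0 m³/s.
The maximum is 71.3 m³/s, occurring at the reading for t = 4 h.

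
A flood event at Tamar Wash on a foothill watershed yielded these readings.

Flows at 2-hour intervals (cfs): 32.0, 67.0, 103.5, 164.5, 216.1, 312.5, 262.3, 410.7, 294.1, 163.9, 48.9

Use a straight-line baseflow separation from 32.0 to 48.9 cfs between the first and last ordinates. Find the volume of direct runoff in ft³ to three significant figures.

Direct-runoff ordinates (Q − Q_b): 0.00, 33.31, 68.12, 127.43, 177.34, 272.05, 220.16, 366.87, 248.58, 116.69, 0.00 cfs.
ΣQ_DR = 1631 cfs.
With Δt = 2 h = 7200 s, V = ΣQ_DR · Δt = 1631 × 7200 = 1.17 × 10^7 ft³.

V ≈ 1.17 × 10^7 ft³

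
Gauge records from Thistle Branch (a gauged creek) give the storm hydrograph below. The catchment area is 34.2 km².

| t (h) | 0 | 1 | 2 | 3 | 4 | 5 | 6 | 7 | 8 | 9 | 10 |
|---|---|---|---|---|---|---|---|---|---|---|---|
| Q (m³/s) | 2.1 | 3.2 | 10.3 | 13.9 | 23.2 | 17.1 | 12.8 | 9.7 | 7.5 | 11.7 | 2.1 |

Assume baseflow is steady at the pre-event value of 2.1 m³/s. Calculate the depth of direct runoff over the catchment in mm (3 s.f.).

d ≈ 9.53 mm

Direct runoff: 0.0, 1.1, 8.2, 11.8, 21.1, 15.0, 10.7, 7.6, 5.4, 9.6, 0.0 m³/s; ΣQ_DR = 90.50 m³/s.
V = ΣQ_DR · Δt = 90.50 × 3600 s = 3.258 × 10^5 m³.
Over A = 34.2 km², depth = V / A = 9.53 mm.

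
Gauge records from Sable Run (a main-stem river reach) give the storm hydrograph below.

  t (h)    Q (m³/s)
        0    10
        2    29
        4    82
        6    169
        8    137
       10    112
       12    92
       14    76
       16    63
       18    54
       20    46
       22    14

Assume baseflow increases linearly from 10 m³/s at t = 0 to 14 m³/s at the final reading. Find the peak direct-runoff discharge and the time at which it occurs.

Q_p = 157.91 m³/s at t = 6 h

Subtracting baseflow gives direct-runoff ordinates: 0.00, 18.64, 71.27, 157.91, 125.55, 100.18, 79.82, 63.45, 50.09, 40.73, 32.36, 0.00 m³/s.
The maximum is 157.91 m³/s, occurring at the reading for t = 6 h.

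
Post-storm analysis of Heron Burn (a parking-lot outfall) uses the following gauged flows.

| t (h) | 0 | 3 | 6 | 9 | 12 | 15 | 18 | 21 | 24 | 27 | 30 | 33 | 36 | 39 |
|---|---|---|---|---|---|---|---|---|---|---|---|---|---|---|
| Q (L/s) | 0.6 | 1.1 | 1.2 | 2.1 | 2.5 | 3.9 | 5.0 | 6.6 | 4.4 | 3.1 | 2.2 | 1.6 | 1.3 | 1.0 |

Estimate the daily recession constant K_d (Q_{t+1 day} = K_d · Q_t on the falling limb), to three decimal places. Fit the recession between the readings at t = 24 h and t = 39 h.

K_d ≈ 0.093

Between t = 24 h and t = 39 h the flow falls from 4.4 to 1.0 L/s over 5×3 h = 15 h.
Per-interval ratio K = (1.0/4.4)^(1/5) = 0.7435; K_d = K^(24/3) = 0.093.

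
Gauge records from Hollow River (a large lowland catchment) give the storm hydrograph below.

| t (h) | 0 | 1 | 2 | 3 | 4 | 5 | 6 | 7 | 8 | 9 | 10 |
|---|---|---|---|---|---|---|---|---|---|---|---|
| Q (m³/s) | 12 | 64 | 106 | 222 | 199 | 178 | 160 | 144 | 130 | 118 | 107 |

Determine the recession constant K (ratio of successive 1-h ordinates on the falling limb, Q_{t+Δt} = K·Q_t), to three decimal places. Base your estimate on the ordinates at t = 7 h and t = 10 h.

Using the recession-limb readings at t = 7 h and t = 10 h: Q falls from 144 to 107 m³/s over 3 intervals.
K = (Q₂/Q₁)^(1/3) = (107/144)^(1/3) = 0.906.

K ≈ 0.906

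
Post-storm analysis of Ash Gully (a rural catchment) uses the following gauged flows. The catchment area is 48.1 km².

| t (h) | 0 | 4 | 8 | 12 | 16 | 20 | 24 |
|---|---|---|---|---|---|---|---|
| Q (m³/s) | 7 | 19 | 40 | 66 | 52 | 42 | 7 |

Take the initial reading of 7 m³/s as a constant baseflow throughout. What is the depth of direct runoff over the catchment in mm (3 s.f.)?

Direct runoff: 0.0, 12.0, 33.0, 59.0, 45.0, 35.0, 0.0 m³/s; ΣQ_DR = 184.0 m³/s.
V = ΣQ_DR · Δt = 184.0 × 14400 s = 2.650 × 10^6 m³.
Over A = 48.1 km², depth = V / A = 55.1 mm.

d ≈ 55.1 mm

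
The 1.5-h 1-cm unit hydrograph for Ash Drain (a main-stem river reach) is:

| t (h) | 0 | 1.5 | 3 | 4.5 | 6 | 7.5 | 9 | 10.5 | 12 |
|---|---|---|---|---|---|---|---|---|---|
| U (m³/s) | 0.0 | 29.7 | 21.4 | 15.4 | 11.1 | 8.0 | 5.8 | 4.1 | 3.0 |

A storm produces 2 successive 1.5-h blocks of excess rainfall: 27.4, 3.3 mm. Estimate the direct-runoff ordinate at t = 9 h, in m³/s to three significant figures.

By discrete convolution, Q_j = Σ (P_i / 10 mm) · U_{j−i}.
At t = 9 h (j=6): Q = (27.4/10)·5.8 + (3.3/10)·8.0 = 18.5 m³/s.

Q ≈ 18.5 m³/s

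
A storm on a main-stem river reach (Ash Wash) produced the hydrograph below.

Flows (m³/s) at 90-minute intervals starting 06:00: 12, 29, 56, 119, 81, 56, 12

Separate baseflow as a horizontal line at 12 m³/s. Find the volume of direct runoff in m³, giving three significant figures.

V ≈ 1.52 × 10^6 m³

Direct-runoff ordinates (Q − Q_b): 0.0, 17.0, 44.0, 107.0, 69.0, 44.0, 0.0 m³/s.
ΣQ_DR = 281.0 m³/s.
With Δt = 1.5 h = 5400 s, V = ΣQ_DR · Δt = 281.0 × 5400 = 1.52 × 10^6 m³.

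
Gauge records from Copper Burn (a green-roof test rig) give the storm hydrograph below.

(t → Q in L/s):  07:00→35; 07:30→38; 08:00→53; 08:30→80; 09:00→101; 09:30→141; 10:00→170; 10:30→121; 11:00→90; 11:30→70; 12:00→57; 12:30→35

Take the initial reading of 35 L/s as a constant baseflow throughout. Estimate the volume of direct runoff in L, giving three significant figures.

V ≈ 1.03 × 10^6 L

Direct-runoff ordinates (Q − Q_b): 0.0, 3.0, 18.0, 45.0, 66.0, 106.0, 135.0, 86.0, 55.0, 35.0, 22.0, 0.0 L/s.
ΣQ_DR = 571.0 L/s.
With Δt = 0.5 h = 1800 s, V = ΣQ_DR · Δt = 571.0 × 1800 = 1.03 × 10^6 L.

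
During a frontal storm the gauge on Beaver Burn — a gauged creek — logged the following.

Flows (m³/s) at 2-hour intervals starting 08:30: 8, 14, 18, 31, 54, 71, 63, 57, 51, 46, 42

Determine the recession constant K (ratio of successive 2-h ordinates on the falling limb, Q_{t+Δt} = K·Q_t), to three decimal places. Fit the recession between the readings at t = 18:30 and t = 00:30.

Using the recession-limb readings at t = 18:30 and t = 00:30: Q falls from 71 to 51 m³/s over 3 intervals.
K = (Q₂/Q₁)^(1/3) = (51/71)^(1/3) = 0.896.

K ≈ 0.896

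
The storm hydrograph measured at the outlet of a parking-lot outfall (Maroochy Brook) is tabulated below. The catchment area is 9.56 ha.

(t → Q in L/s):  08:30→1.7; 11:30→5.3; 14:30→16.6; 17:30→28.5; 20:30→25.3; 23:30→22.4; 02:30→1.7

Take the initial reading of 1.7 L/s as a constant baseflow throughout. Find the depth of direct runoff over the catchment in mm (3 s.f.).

Direct runoff: 0.0, 3.6, 14.9, 26.8, 23.6, 20.7, 0.0 L/s; ΣQ_DR = 89.60 L/s.
V = ΣQ_DR · Δt = 89.60 × 10800 s = 9.677 × 10^5 L.
Over A = 9.56 ha, depth = V / A = 10.1 mm.

d ≈ 10.1 mm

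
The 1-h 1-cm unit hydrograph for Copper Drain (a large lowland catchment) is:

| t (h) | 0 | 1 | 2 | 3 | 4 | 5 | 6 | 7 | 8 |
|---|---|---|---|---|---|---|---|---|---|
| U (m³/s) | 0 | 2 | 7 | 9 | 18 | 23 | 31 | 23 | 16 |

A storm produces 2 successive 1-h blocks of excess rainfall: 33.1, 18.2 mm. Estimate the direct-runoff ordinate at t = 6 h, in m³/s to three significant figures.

By discrete convolution, Q_j = Σ (P_i / 10 mm) · U_{j−i}.
At t = 6 h (j=6): Q = (33.1/10)·31 + (18.2/10)·23 = 144 m³/s.

Q ≈ 144 m³/s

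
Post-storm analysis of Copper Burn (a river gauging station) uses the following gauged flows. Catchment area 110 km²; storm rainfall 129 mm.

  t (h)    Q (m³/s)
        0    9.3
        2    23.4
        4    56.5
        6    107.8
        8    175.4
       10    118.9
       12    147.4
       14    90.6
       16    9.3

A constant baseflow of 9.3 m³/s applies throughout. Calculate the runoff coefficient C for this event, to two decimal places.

ΣQ_DR = 654.9 m³/s; V = ΣQ_DR·Δt = 4.715 × 10^6 m³.
Runoff depth d = V / A = 42.87 mm.
C = d / P = 42.87 / 129 = 0.33.

C ≈ 0.33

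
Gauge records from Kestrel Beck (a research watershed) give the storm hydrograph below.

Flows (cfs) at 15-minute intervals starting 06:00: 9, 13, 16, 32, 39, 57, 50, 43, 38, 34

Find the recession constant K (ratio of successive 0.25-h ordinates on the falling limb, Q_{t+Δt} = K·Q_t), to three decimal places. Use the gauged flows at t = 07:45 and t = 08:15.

Using the recession-limb readings at t = 07:45 and t = 08:15: Q falls from 43 to 34 cfs over 2 intervals.
K = (Q₂/Q₁)^(1/2) = (34/43)^(1/2) = 0.889.

K ≈ 0.889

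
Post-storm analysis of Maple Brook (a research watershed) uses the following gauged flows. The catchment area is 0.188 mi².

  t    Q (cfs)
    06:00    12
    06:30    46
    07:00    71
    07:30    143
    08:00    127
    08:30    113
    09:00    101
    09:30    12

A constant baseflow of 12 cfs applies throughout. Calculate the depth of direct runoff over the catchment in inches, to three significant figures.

Direct runoff: 0.0, 34.0, 59.0, 131.0, 115.0, 101.0, 89.0, 0.0 cfs; ΣQ_DR = 529.0 cfs.
V = ΣQ_DR · Δt = 529.0 × 1800 s = 9.522 × 10^5 ft³.
Over A = 0.188 mi², depth = V / A = 2.18 in.

d ≈ 2.18 in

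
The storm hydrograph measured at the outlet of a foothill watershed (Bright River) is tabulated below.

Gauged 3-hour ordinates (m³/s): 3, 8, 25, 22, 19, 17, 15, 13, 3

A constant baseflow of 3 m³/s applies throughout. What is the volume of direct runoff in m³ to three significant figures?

Direct-runoff ordinates (Q − Q_b): 0.0, 5.0, 22.0, 19.0, 16.0, 14.0, 12.0, 10.0, 0.0 m³/s.
ΣQ_DR = 98.00 m³/s.
With Δt = 3 h = 10800 s, V = ΣQ_DR · Δt = 98.00 × 10800 = 1.06 × 10^6 m³.

V ≈ 1.06 × 10^6 m³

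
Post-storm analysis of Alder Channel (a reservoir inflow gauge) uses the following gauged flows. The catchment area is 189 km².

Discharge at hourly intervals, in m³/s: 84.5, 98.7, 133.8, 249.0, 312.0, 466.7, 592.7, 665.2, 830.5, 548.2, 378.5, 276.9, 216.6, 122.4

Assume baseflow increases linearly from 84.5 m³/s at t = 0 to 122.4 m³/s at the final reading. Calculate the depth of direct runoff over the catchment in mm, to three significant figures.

d ≈ 67.2 mm

Direct runoff: 0.00, 11.28, 43.47, 155.75, 215.84, 367.62, 490.71, 560.29, 722.68, 437.46, 264.85, 160.33, 97.12, 0.00 m³/s; ΣQ_DR = 3527 m³/s.
V = ΣQ_DR · Δt = 3527 × 3600 s = 1.270 × 10^7 m³.
Over A = 189 km², depth = V / A = 67.2 mm.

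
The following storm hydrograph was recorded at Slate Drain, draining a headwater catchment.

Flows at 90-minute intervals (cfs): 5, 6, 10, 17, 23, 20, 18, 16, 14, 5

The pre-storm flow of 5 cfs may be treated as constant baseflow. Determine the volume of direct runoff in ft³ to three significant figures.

V ≈ 4.54 × 10^5 ft³

Direct-runoff ordinates (Q − Q_b): 0.0, 1.0, 5.0, 12.0, 18.0, 15.0, 13.0, 11.0, 9.0, 0.0 cfs.
ΣQ_DR = 84.00 cfs.
With Δt = 1.5 h = 5400 s, V = ΣQ_DR · Δt = 84.00 × 5400 = 4.54 × 10^5 ft³.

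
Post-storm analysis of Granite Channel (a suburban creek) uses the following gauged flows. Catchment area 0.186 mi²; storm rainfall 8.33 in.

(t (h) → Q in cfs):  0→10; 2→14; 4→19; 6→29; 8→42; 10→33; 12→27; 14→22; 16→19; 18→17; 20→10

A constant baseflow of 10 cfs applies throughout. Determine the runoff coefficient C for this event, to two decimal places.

ΣQ_DR = 132.0 cfs; V = ΣQ_DR·Δt = 9.504 × 10^5 ft³.
Runoff depth d = V / A = 2.199 in.
C = d / P = 2.199 / 8.33 = 0.26.

C ≈ 0.26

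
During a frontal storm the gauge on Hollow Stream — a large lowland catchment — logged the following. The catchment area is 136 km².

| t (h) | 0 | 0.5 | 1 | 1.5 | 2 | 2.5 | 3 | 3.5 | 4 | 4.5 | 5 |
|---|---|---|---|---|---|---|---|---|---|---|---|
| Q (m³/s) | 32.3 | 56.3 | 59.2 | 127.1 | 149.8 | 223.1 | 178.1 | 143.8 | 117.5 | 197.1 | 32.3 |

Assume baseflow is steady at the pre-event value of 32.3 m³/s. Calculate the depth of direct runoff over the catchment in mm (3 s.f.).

Direct runoff: 0.0, 24.0, 26.9, 94.8, 117.5, 190.8, 145.8, 111.5, 85.2, 164.8, 0.0 m³/s; ΣQ_DR = 961.3 m³/s.
V = ΣQ_DR · Δt = 961.3 × 1800 s = 1.730 × 10^6 m³.
Over A = 136 km², depth = V / A = 12.7 mm.

d ≈ 12.7 mm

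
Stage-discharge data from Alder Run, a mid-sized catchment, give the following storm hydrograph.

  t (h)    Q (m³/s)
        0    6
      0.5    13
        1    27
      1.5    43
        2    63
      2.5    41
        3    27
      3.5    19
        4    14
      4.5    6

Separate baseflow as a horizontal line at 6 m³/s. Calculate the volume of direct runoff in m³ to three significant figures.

Direct-runoff ordinates (Q − Q_b): 0.0, 7.0, 21.0, 37.0, 57.0, 35.0, 21.0, 13.0, 8.0, 0.0 m³/s.
ΣQ_DR = 199.0 m³/s.
With Δt = 0.5 h = 1800 s, V = ΣQ_DR · Δt = 199.0 × 1800 = 3.58 × 10^5 m³.

V ≈ 3.58 × 10^5 m³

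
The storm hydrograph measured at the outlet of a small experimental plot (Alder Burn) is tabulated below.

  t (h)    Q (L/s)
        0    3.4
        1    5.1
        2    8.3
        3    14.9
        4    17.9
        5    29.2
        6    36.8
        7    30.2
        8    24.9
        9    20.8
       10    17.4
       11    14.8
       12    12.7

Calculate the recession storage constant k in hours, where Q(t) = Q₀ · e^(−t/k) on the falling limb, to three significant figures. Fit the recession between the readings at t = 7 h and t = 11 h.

On the falling limb, Q drops from 30.2 to 14.8 L/s between t = 7 h and t = 11 h (Δt = 4 h).
k = −Δt / ln(Q₂/Q₁) = −4 / ln(14.8/30.2) = 5.61 h.

k ≈ 5.61 h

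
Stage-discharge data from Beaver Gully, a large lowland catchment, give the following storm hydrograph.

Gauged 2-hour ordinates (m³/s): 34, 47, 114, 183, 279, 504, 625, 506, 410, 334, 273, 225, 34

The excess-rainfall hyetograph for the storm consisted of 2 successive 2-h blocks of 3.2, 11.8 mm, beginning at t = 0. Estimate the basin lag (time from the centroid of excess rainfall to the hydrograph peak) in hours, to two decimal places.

Centroid of excess rainfall: t_c = Σ P_i·t̄_i / ΣP_i = 2.5733 h (block centres at 1, 3 h).
Hydrograph peak occurs at t = 12 h, so basin lag t_L = 12 − 2.5733 = 9.43 h.

t_L ≈ 9.43 h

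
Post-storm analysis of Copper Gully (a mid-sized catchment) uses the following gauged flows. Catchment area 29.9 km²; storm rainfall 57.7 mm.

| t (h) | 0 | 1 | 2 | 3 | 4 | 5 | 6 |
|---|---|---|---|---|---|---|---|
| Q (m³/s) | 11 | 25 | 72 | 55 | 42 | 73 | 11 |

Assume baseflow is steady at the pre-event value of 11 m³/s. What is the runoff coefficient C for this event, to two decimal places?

ΣQ_DR = 212.0 m³/s; V = ΣQ_DR·Δt = 7.632 × 10^5 m³.
Runoff depth d = V / A = 25.53 mm.
C = d / P = 25.53 / 57.7 = 0.44.

C ≈ 0.44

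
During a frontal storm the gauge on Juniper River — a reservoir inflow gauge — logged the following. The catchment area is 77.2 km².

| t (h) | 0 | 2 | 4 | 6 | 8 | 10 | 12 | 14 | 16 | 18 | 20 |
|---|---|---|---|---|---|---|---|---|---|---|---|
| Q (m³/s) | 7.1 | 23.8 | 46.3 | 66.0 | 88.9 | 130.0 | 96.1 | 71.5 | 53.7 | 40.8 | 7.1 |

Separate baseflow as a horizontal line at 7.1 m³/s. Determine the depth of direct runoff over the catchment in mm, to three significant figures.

Direct runoff: 0.0, 16.7, 39.2, 58.9, 81.8, 122.9, 89.0, 64.4, 46.6, 33.7, 0.0 m³/s; ΣQ_DR = 553.2 m³/s.
V = ΣQ_DR · Δt = 553.2 × 7200 s = 3.983 × 10^6 m³.
Over A = 77.2 km², depth = V / A = 51.6 mm.

d ≈ 51.6 mm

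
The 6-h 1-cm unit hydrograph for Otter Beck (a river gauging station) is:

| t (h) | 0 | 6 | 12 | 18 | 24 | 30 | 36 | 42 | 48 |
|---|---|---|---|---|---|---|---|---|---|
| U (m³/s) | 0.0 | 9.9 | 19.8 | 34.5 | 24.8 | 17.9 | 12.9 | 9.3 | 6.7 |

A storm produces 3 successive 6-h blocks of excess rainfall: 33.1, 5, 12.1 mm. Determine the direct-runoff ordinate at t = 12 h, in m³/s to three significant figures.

By discrete convolution, Q_j = Σ (P_i / 10 mm) · U_{j−i}.
At t = 12 h (j=2): Q = (33.1/10)·19.8 + (5/10)·9.9 + (12.1/10)·0.0 = 70.5 m³/s.

Q ≈ 70.5 m³/s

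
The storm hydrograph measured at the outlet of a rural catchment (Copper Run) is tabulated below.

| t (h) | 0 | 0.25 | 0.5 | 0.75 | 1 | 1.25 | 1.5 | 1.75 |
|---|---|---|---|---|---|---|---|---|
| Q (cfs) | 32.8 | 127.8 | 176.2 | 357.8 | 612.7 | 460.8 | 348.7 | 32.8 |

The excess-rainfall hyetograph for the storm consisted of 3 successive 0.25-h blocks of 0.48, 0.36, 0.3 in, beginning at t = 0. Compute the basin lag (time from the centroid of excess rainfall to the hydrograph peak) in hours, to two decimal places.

Centroid of excess rainfall: t_c = Σ P_i·t̄_i / ΣP_i = 0.3355 h (block centres at 0.125, 0.375, 0.625 h).
Hydrograph peak occurs at t = 1 h, so basin lag t_L = 1 − 0.3355 = 0.66 h.

t_L ≈ 0.66 h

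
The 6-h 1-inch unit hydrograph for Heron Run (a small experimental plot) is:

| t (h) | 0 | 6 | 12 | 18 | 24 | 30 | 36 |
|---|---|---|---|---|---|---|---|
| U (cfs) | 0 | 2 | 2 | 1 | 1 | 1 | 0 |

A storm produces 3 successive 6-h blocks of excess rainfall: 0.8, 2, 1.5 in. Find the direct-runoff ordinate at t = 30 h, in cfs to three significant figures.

Q ≈ 4.30 cfs

By discrete convolution, Q_j = Σ (P_i / 1 in) · U_{j−i}.
At t = 30 h (j=5): Q = (0.8/1)·1 + (2/1)·1 + (1.5/1)·1 = 4.30 cfs.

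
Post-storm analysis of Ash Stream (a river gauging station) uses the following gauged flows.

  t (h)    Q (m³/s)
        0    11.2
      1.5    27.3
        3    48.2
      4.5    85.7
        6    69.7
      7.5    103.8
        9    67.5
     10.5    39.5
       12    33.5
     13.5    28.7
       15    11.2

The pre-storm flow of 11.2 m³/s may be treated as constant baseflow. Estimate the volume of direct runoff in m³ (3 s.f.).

Direct-runoff ordinates (Q − Q_b): 0.0, 16.1, 37.0, 74.5, 58.5, 92.6, 56.3, 28.3, 22.3, 17.5, 0.0 m³/s.
ΣQ_DR = 403.1 m³/s.
With Δt = 1.5 h = 5400 s, V = ΣQ_DR · Δt = 403.1 × 5400 = 2.18 × 10^6 m³.

V ≈ 2.18 × 10^6 m³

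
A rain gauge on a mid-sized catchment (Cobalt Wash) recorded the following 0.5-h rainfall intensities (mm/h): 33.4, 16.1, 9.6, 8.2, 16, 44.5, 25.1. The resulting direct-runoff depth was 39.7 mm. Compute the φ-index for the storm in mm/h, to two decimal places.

Only the 5 blocks with intensity above φ contribute runoff: 33.4, 16.1, 16, 44.5, 25.1 mm/h.
Σ(I−φ)·Δt = d  ⇒  (33.4+16.1+16+44.5+25.1 − 5φ)·0.5 = 39.7
φ = (135.1 − 39.7/0.5) / 5 = 11.14 mm/h.

φ ≈ 11.14 mm/h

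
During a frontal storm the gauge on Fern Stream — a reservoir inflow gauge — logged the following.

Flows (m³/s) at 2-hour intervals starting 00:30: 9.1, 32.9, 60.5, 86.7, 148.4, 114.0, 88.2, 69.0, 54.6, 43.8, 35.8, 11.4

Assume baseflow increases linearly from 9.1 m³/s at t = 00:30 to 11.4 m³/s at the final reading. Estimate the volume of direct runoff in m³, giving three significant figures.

Direct-runoff ordinates (Q − Q_b): 0.00, 23.59, 50.98, 76.97, 138.46, 103.85, 77.85, 58.44, 43.83, 32.82, 24.61, 0.00 m³/s.
ΣQ_DR = 631.4 m³/s.
With Δt = 2 h = 7200 s, V = ΣQ_DR · Δt = 631.4 × 7200 = 4.55 × 10^6 m³.

V ≈ 4.55 × 10^6 m³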